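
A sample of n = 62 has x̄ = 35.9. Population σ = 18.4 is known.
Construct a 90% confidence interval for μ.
(32.06, 39.74)

z-interval (σ known):
z* = 1.645 for 90% confidence

Margin of error = z* · σ/√n = 1.645 · 18.4/√62 = 3.84

CI: (35.9 - 3.84, 35.9 + 3.84) = (32.06, 39.74)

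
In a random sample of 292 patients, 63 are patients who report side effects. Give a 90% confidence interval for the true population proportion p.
(0.176, 0.255)

Proportion CI:
p̂ = 63/292 = 0.21575
SE = √(p̂(1-p̂)/n) = √(0.21575 · 0.78425 / 292) = 0.02407

z* = 1.645
Margin = z* · SE = 1.645 · 0.02407 = 0.0396

CI: 0.21575 ± 0.0396 = (0.176, 0.255)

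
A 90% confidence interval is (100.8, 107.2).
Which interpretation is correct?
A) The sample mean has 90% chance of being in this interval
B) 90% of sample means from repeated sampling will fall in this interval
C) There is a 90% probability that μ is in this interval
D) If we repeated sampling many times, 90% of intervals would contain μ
D

A) Wrong — x̄ is observed and sits in the interval by construction.
B) Wrong — coverage applies to intervals containing μ, not to future x̄ values.
C) Wrong — μ is fixed; the randomness lives in the interval, not in μ.
D) Correct — this is the frequentist long-run coverage interpretation.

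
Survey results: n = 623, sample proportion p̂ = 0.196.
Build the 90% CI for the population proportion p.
(0.170, 0.222)

Proportion CI:
SE = √(p̂(1-p̂)/n) = √(0.196 · 0.804 / 623) = 0.01590

z* = 1.645
Margin = z* · SE = 1.645 · 0.01590 = 0.0262

CI: 0.196 ± 0.0262 = (0.170, 0.222)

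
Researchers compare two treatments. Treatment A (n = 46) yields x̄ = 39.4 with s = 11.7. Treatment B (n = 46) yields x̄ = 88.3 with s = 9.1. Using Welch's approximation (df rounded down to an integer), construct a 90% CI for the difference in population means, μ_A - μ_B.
(-52.53, -45.27)

Difference: x̄₁ - x̄₂ = -48.90
SE = √(s₁²/n₁ + s₂²/n₂) = √(11.7²/46 + 9.1²/46) = 2.1854
df = 84.86 → 84 (Welch–Satterthwaite, rounded down)
t* = 1.663

CI: -48.90 ± 1.663 · 2.1854 = -48.90 ± 3.63 = (-52.53, -45.27)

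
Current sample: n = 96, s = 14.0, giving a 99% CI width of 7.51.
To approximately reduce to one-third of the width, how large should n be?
n ≈ 864

CI width ∝ 1/√n
To reduce width by factor 3, need √n to grow by 3 → need 3² = 9 times as many samples.

Current: n = 96, width = 7.51
New: n = 864, width ≈ 2.46

Width reduced by factor of 7.51/2.46 = 3.05.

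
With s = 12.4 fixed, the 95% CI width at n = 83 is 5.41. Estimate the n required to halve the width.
n ≈ 332

CI width ∝ 1/√n
To reduce width by factor 2, need √n to grow by 2 → need 2² = 4 times as many samples.

Current: n = 83, width = 5.41
New: n = 332, width ≈ 2.68

Width reduced by factor of 5.41/2.68 = 2.02.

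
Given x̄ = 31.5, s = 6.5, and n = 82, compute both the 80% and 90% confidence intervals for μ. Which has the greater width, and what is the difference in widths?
90% CI is wider by 0.54

df = 81
80% CI: t* = 1.292, (30.57, 32.43), width = 2 · t* · s/√n = 1.85
90% CI: t* = 1.664, (30.31, 32.69), width = 2 · t* · s/√n = 2.39

The 90% CI is wider by 2.39 - 1.85 = 0.54.
Higher confidence requires a wider interval.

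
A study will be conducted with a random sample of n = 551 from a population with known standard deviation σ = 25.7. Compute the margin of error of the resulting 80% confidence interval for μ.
Margin of error = 1.40

Margin of error = z* · σ/√n
= 1.282 · 25.7/√551
= 1.282 · 25.7/23.4734
= 1.40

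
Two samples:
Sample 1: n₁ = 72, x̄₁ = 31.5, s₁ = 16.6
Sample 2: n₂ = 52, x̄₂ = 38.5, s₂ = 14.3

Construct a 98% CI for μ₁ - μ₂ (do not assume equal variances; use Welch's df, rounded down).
(-13.57, -0.43)

Difference: x̄₁ - x̄₂ = -7.00
SE = √(s₁²/n₁ + s₂²/n₂) = √(16.6²/72 + 14.3²/52) = 2.7856
df = 118.17 → 118 (Welch–Satterthwaite, rounded down)
t* = 2.358

CI: -7.00 ± 2.358 · 2.7856 = -7.00 ± 6.57 = (-13.57, -0.43)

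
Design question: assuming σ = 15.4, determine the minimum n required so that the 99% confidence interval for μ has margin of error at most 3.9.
n ≥ 104

For margin E ≤ 3.9:
n ≥ (z* · σ / E)²
n ≥ (2.576 · 15.4 / 3.9)²
n ≥ 103.47

Minimum n = 104 (rounding up)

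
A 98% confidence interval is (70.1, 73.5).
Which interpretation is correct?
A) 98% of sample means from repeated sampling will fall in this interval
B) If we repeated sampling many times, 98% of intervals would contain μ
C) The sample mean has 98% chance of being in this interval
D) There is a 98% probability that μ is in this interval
B

A) Wrong — coverage applies to intervals containing μ, not to future x̄ values.
B) Correct — this is the frequentist long-run coverage interpretation.
C) Wrong — x̄ is observed and sits in the interval by construction.
D) Wrong — μ is fixed; the randomness lives in the interval, not in μ.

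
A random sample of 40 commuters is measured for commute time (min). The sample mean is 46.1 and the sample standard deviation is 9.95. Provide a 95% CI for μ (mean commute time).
(42.92, 49.28)

t-interval (σ unknown):
df = n - 1 = 39
t* = 2.023 for 95% confidence

Margin of error = t* · s/√n = 2.023 · 9.95/√40 = 3.18

CI: (42.92, 49.28)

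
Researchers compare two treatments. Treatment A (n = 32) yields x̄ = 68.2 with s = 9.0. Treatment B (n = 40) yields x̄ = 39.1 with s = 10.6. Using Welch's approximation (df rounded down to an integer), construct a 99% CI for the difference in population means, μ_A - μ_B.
(22.98, 35.22)

Difference: x̄₁ - x̄₂ = 29.10
SE = √(s₁²/n₁ + s₂²/n₂) = √(9.0²/32 + 10.6²/40) = 2.3109
df = 69.73 → 69 (Welch–Satterthwaite, rounded down)
t* = 2.649

CI: 29.10 ± 2.649 · 2.3109 = 29.10 ± 6.12 = (22.98, 35.22)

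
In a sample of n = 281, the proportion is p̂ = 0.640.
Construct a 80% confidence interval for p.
(0.603, 0.677)

Proportion CI:
SE = √(p̂(1-p̂)/n) = √(0.640 · 0.360 / 281) = 0.02863

z* = 1.282
Margin = z* · SE = 1.282 · 0.02863 = 0.0367

CI: 0.640 ± 0.0367 = (0.603, 0.677)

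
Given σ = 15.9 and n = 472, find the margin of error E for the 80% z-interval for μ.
Margin of error = 0.94

Margin of error = z* · σ/√n
= 1.282 · 15.9/√472
= 1.282 · 15.9/21.7256
= 0.94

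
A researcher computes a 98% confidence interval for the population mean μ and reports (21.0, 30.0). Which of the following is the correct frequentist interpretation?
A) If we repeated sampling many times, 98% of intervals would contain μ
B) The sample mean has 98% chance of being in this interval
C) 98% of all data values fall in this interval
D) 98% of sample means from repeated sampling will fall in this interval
A

A) Correct — this is the frequentist long-run coverage interpretation.
B) Wrong — x̄ is observed and sits in the interval by construction.
C) Wrong — a CI is about the parameter μ, not individual data values.
D) Wrong — coverage applies to intervals containing μ, not to future x̄ values.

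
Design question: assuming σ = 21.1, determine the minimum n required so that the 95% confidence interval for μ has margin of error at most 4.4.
n ≥ 89

For margin E ≤ 4.4:
n ≥ (z* · σ / E)²
n ≥ (1.960 · 21.1 / 4.4)²
n ≥ 88.34

Minimum n = 89 (rounding up)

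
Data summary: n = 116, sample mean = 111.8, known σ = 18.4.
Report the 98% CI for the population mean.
(107.83, 115.77)

z-interval (σ known):
z* = 2.326 for 98% confidence

Margin of error = z* · σ/√n = 2.326 · 18.4/√116 = 3.97

CI: (111.8 - 3.97, 111.8 + 3.97) = (107.83, 115.77)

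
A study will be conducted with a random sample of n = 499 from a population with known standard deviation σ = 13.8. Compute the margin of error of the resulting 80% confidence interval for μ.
Margin of error = 0.79

Margin of error = z* · σ/√n
= 1.282 · 13.8/√499
= 1.282 · 13.8/22.3383
= 0.79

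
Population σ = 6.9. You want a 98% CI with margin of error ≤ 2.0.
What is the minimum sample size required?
n ≥ 65

For margin E ≤ 2.0:
n ≥ (z* · σ / E)²
n ≥ (2.326 · 6.9 / 2.0)²
n ≥ 64.40

Minimum n = 65 (rounding up)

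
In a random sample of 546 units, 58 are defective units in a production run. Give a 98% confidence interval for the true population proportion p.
(0.076, 0.137)

Proportion CI:
p̂ = 58/546 = 0.10623
SE = √(p̂(1-p̂)/n) = √(0.10623 · 0.89377 / 546) = 0.01319

z* = 2.326
Margin = z* · SE = 2.326 · 0.01319 = 0.0307

CI: 0.10623 ± 0.0307 = (0.076, 0.137)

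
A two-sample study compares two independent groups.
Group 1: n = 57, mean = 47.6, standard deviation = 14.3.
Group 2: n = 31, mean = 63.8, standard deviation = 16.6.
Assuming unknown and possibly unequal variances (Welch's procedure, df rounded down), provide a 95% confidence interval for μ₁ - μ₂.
(-23.28, -9.12)

Difference: x̄₁ - x̄₂ = -16.20
SE = √(s₁²/n₁ + s₂²/n₂) = √(14.3²/57 + 16.6²/31) = 3.5322
df = 54.36 → 54 (Welch–Satterthwaite, rounded down)
t* = 2.005

CI: -16.20 ± 2.005 · 3.5322 = -16.20 ± 7.08 = (-23.28, -9.12)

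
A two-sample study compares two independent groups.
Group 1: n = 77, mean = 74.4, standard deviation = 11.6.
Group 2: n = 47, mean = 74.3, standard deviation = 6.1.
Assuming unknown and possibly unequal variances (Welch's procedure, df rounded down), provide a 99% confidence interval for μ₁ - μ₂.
(-4.07, 4.27)

Difference: x̄₁ - x̄₂ = 0.10
SE = √(s₁²/n₁ + s₂²/n₂) = √(11.6²/77 + 6.1²/47) = 1.5935
df = 119.83 → 119 (Welch–Satterthwaite, rounded down)
t* = 2.618

CI: 0.10 ± 2.618 · 1.5935 = 0.10 ± 4.17 = (-4.07, 4.27)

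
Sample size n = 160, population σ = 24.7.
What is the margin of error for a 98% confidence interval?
Margin of error = 4.54

Margin of error = z* · σ/√n
= 2.326 · 24.7/√160
= 2.326 · 24.7/12.6491
= 4.54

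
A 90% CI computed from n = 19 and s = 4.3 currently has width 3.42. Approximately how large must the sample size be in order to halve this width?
n ≈ 76

CI width ∝ 1/√n
To reduce width by factor 2, need √n to grow by 2 → need 2² = 4 times as many samples.

Current: n = 19, width = 3.42
New: n = 76, width ≈ 1.64

Width reduced by factor of 3.42/1.64 = 2.09.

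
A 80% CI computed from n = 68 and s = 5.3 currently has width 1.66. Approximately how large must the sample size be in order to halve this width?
n ≈ 272

CI width ∝ 1/√n
To reduce width by factor 2, need √n to grow by 2 → need 2² = 4 times as many samples.

Current: n = 68, width = 1.66
New: n = 272, width ≈ 0.83

Width reduced by factor of 1.66/0.83 = 2.00.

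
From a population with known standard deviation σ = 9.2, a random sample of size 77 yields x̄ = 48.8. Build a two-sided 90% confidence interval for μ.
(47.08, 50.52)

z-interval (σ known):
z* = 1.645 for 90% confidence

Margin of error = z* · σ/√n = 1.645 · 9.2/√77 = 1.72

CI: (48.8 - 1.72, 48.8 + 1.72) = (47.08, 50.52)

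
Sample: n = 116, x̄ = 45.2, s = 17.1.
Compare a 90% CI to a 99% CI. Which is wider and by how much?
99% CI is wider by 3.06

df = 115
90% CI: t* = 1.658, (42.57, 47.83), width = 2 · t* · s/√n = 5.26
99% CI: t* = 2.619, (41.04, 49.36), width = 2 · t* · s/√n = 8.32

The 99% CI is wider by 8.32 - 5.26 = 3.06.
Higher confidence requires a wider interval.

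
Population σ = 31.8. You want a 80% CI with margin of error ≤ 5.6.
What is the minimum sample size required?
n ≥ 53

For margin E ≤ 5.6:
n ≥ (z* · σ / E)²
n ≥ (1.282 · 31.8 / 5.6)²
n ≥ 53.00

Minimum n = 53 (rounding up)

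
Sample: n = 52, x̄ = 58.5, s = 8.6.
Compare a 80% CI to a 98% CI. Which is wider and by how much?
98% CI is wider by 2.63

df = 51
80% CI: t* = 1.298, (56.95, 60.05), width = 2 · t* · s/√n = 3.10
98% CI: t* = 2.402, (55.64, 61.36), width = 2 · t* · s/√n = 5.73

The 98% CI is wider by 5.73 - 3.10 = 2.63.
Higher confidence requires a wider interval.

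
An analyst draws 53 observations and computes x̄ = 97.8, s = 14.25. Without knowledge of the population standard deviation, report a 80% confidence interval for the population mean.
(95.26, 100.34)

t-interval (σ unknown):
df = n - 1 = 52
t* = 1.298 for 80% confidence

Margin of error = t* · s/√n = 1.298 · 14.25/√53 = 2.54

CI: (95.26, 100.34)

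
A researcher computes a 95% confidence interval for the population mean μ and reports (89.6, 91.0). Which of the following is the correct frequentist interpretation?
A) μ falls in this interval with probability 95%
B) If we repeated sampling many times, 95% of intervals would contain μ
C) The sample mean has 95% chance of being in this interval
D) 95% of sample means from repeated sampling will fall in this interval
B

A) Wrong — μ is fixed; the randomness lives in the interval, not in μ.
B) Correct — this is the frequentist long-run coverage interpretation.
C) Wrong — x̄ is observed and sits in the interval by construction.
D) Wrong — coverage applies to intervals containing μ, not to future x̄ values.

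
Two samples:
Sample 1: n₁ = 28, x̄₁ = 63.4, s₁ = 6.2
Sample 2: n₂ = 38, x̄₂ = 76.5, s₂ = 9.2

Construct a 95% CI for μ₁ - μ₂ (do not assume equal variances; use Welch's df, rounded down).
(-16.89, -9.31)

Difference: x̄₁ - x̄₂ = -13.10
SE = √(s₁²/n₁ + s₂²/n₂) = √(6.2²/28 + 9.2²/38) = 1.8974
df = 63.57 → 63 (Welch–Satterthwaite, rounded down)
t* = 1.998

CI: -13.10 ± 1.998 · 1.8974 = -13.10 ± 3.79 = (-16.89, -9.31)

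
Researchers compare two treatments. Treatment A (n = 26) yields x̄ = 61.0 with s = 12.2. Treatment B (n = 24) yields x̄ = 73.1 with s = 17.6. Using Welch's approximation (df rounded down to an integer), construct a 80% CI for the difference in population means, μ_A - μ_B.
(-17.72, -6.48)

Difference: x̄₁ - x̄₂ = -12.10
SE = √(s₁²/n₁ + s₂²/n₂) = √(12.2²/26 + 17.6²/24) = 4.3164
df = 40.58 → 40 (Welch–Satterthwaite, rounded down)
t* = 1.303

CI: -12.10 ± 1.303 · 4.3164 = -12.10 ± 5.62 = (-17.72, -6.48)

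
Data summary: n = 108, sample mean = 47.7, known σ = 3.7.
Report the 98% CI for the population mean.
(46.87, 48.53)

z-interval (σ known):
z* = 2.326 for 98% confidence

Margin of error = z* · σ/√n = 2.326 · 3.7/√108 = 0.83

CI: (47.7 - 0.83, 47.7 + 0.83) = (46.87, 48.53)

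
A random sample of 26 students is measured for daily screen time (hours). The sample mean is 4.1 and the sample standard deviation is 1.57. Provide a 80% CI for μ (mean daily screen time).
(3.69, 4.51)

t-interval (σ unknown):
df = n - 1 = 25
t* = 1.316 for 80% confidence

Margin of error = t* · s/√n = 1.316 · 1.57/√26 = 0.41

CI: (3.69, 4.51)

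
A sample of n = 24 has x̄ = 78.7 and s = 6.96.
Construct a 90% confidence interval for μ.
(76.26, 81.14)

t-interval (σ unknown):
df = n - 1 = 23
t* = 1.714 for 90% confidence

Margin of error = t* · s/√n = 1.714 · 6.96/√24 = 2.44

CI: (76.26, 81.14)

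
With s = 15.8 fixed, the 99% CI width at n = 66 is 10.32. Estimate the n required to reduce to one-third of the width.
n ≈ 594

CI width ∝ 1/√n
To reduce width by factor 3, need √n to grow by 3 → need 3² = 9 times as many samples.

Current: n = 66, width = 10.32
New: n = 594, width ≈ 3.35

Width reduced by factor of 10.32/3.35 = 3.08.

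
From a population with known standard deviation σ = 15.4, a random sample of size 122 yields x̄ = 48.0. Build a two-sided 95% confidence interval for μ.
(45.27, 50.73)

z-interval (σ known):
z* = 1.960 for 95% confidence

Margin of error = z* · σ/√n = 1.960 · 15.4/√122 = 2.73

CI: (48.0 - 2.73, 48.0 + 2.73) = (45.27, 50.73)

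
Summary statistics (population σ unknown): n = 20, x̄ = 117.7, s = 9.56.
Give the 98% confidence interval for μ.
(112.27, 123.13)

t-interval (σ unknown):
df = n - 1 = 19
t* = 2.539 for 98% confidence

Margin of error = t* · s/√n = 2.539 · 9.56/√20 = 5.43

CI: (112.27, 123.13)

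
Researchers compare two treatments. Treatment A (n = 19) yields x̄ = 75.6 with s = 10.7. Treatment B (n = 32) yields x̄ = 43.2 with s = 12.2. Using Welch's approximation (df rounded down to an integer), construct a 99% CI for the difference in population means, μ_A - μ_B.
(23.57, 41.23)

Difference: x̄₁ - x̄₂ = 32.40
SE = √(s₁²/n₁ + s₂²/n₂) = √(10.7²/19 + 12.2²/32) = 3.2676
df = 41.99 → 41 (Welch–Satterthwaite, rounded down)
t* = 2.701

CI: 32.40 ± 2.701 · 3.2676 = 32.40 ± 8.83 = (23.57, 41.23)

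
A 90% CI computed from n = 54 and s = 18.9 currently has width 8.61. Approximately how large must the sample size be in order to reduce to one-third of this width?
n ≈ 486

CI width ∝ 1/√n
To reduce width by factor 3, need √n to grow by 3 → need 3² = 9 times as many samples.

Current: n = 54, width = 8.61
New: n = 486, width ≈ 2.83

Width reduced by factor of 8.61/2.83 = 3.04.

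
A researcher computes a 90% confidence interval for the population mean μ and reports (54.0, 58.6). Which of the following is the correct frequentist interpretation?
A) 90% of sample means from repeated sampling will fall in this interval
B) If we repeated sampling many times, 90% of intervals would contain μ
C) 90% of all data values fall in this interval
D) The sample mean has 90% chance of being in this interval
B

A) Wrong — coverage applies to intervals containing μ, not to future x̄ values.
B) Correct — this is the frequentist long-run coverage interpretation.
C) Wrong — a CI is about the parameter μ, not individual data values.
D) Wrong — x̄ is observed and sits in the interval by construction.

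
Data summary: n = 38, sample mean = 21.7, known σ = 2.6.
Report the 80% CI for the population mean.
(21.16, 22.24)

z-interval (σ known):
z* = 1.282 for 80% confidence

Margin of error = z* · σ/√n = 1.282 · 2.6/√38 = 0.54

CI: (21.7 - 0.54, 21.7 + 0.54) = (21.16, 22.24)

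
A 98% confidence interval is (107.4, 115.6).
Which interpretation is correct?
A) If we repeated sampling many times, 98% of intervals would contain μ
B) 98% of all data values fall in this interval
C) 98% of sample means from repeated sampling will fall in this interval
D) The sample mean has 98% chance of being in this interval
A

A) Correct — this is the frequentist long-run coverage interpretation.
B) Wrong — a CI is about the parameter μ, not individual data values.
C) Wrong — coverage applies to intervals containing μ, not to future x̄ values.
D) Wrong — x̄ is observed and sits in the interval by construction.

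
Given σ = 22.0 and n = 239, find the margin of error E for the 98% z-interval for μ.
Margin of error = 3.31

Margin of error = z* · σ/√n
= 2.326 · 22.0/√239
= 2.326 · 22.0/15.4596
= 3.31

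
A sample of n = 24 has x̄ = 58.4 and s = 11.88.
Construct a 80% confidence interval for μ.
(55.20, 61.60)

t-interval (σ unknown):
df = n - 1 = 23
t* = 1.319 for 80% confidence

Margin of error = t* · s/√n = 1.319 · 11.88/√24 = 3.20

CI: (55.20, 61.60)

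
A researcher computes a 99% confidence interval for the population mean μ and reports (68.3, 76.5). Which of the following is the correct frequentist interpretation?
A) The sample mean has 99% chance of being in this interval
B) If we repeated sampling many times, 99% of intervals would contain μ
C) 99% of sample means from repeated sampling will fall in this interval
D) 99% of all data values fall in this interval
B

A) Wrong — x̄ is observed and sits in the interval by construction.
B) Correct — this is the frequentist long-run coverage interpretation.
C) Wrong — coverage applies to intervals containing μ, not to future x̄ values.
D) Wrong — a CI is about the parameter μ, not individual data values.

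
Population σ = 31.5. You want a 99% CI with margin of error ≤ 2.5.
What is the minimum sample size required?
n ≥ 1054

For margin E ≤ 2.5:
n ≥ (z* · σ / E)²
n ≥ (2.576 · 31.5 / 2.5)²
n ≥ 1053.50

Minimum n = 1054 (rounding up)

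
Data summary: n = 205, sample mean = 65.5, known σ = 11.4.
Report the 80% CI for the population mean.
(64.48, 66.52)

z-interval (σ known):
z* = 1.282 for 80% confidence

Margin of error = z* · σ/√n = 1.282 · 11.4/√205 = 1.02

CI: (65.5 - 1.02, 65.5 + 1.02) = (64.48, 66.52)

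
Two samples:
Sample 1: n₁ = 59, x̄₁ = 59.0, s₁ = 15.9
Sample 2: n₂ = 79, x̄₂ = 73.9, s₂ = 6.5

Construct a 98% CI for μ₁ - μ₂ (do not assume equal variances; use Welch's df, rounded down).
(-20.12, -9.68)

Difference: x̄₁ - x̄₂ = -14.90
SE = √(s₁²/n₁ + s₂²/n₂) = √(15.9²/59 + 6.5²/79) = 2.1954
df = 72.54 → 72 (Welch–Satterthwaite, rounded down)
t* = 2.379

CI: -14.90 ± 2.379 · 2.1954 = -14.90 ± 5.22 = (-20.12, -9.68)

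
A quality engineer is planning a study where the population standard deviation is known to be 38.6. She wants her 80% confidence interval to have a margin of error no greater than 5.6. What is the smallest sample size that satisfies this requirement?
n ≥ 79

For margin E ≤ 5.6:
n ≥ (z* · σ / E)²
n ≥ (1.282 · 38.6 / 5.6)²
n ≥ 78.09

Minimum n = 79 (rounding up)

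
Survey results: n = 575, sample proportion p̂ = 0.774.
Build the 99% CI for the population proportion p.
(0.729, 0.819)

Proportion CI:
SE = √(p̂(1-p̂)/n) = √(0.774 · 0.226 / 575) = 0.01744

z* = 2.576
Margin = z* · SE = 2.576 · 0.01744 = 0.0449

CI: 0.774 ± 0.0449 = (0.729, 0.819)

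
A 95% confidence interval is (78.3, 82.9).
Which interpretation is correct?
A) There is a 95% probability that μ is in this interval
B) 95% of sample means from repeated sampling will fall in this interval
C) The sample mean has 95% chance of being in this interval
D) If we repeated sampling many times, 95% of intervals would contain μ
D

A) Wrong — μ is fixed; the randomness lives in the interval, not in μ.
B) Wrong — coverage applies to intervals containing μ, not to future x̄ values.
C) Wrong — x̄ is observed and sits in the interval by construction.
D) Correct — this is the frequentist long-run coverage interpretation.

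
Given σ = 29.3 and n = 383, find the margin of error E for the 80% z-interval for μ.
Margin of error = 1.92

Margin of error = z* · σ/√n
= 1.282 · 29.3/√383
= 1.282 · 29.3/19.5704
= 1.92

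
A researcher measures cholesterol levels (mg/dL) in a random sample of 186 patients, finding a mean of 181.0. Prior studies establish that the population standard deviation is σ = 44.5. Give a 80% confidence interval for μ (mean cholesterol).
(176.82, 185.18)

z-interval (σ known):
z* = 1.282 for 80% confidence

Margin of error = z* · σ/√n = 1.282 · 44.5/√186 = 4.18

CI: (181.0 - 4.18, 181.0 + 4.18) = (176.82, 185.18)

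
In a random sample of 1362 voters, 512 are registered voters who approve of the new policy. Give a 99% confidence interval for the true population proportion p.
(0.342, 0.410)

Proportion CI:
p̂ = 512/1362 = 0.37592
SE = √(p̂(1-p̂)/n) = √(0.37592 · 0.62408 / 1362) = 0.01312

z* = 2.576
Margin = z* · SE = 2.576 · 0.01312 = 0.0338

CI: 0.37592 ± 0.0338 = (0.342, 0.410)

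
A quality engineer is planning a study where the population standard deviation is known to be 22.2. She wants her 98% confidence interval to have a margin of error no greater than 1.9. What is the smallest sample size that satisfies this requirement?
n ≥ 739

For margin E ≤ 1.9:
n ≥ (z* · σ / E)²
n ≥ (2.326 · 22.2 / 1.9)²
n ≥ 738.62

Minimum n = 739 (rounding up)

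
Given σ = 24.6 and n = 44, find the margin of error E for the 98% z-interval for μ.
Margin of error = 8.63

Margin of error = z* · σ/√n
= 2.326 · 24.6/√44
= 2.326 · 24.6/6.6332
= 8.63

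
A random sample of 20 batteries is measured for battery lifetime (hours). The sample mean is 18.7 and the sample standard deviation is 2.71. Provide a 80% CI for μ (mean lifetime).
(17.90, 19.50)

t-interval (σ unknown):
df = n - 1 = 19
t* = 1.328 for 80% confidence

Margin of error = t* · s/√n = 1.328 · 2.71/√20 = 0.80

CI: (17.90, 19.50)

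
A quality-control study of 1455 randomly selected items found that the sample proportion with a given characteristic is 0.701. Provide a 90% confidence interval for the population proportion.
(0.681, 0.721)

Proportion CI:
SE = √(p̂(1-p̂)/n) = √(0.701 · 0.299 / 1455) = 0.01200

z* = 1.645
Margin = z* · SE = 1.645 · 0.01200 = 0.0197

CI: 0.701 ± 0.0197 = (0.681, 0.721)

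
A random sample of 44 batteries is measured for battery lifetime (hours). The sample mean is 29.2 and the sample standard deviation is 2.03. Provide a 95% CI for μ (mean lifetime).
(28.58, 29.82)

t-interval (σ unknown):
df = n - 1 = 43
t* = 2.017 for 95% confidence

Margin of error = t* · s/√n = 2.017 · 2.03/√44 = 0.62

CI: (28.58, 29.82)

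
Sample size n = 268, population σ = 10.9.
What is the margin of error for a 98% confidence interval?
Margin of error = 1.55

Margin of error = z* · σ/√n
= 2.326 · 10.9/√268
= 2.326 · 10.9/16.3707
= 1.55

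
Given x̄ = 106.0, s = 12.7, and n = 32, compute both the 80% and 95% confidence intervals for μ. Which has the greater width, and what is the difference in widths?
95% CI is wider by 3.28

df = 31
80% CI: t* = 1.309, (103.06, 108.94), width = 2 · t* · s/√n = 5.88
95% CI: t* = 2.040, (101.42, 110.58), width = 2 · t* · s/√n = 9.16

The 95% CI is wider by 9.16 - 5.88 = 3.28.
Higher confidence requires a wider interval.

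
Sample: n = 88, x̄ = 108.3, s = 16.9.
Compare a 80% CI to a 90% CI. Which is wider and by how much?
90% CI is wider by 1.34

df = 87
80% CI: t* = 1.291, (105.97, 110.63), width = 2 · t* · s/√n = 4.65
90% CI: t* = 1.663, (105.30, 111.30), width = 2 · t* · s/√n = 5.99

The 90% CI is wider by 5.99 - 4.65 = 1.34.
Higher confidence requires a wider interval.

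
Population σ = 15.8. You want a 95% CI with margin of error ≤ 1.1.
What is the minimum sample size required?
n ≥ 793

For margin E ≤ 1.1:
n ≥ (z* · σ / E)²
n ≥ (1.960 · 15.8 / 1.1)²
n ≥ 792.58

Minimum n = 793 (rounding up)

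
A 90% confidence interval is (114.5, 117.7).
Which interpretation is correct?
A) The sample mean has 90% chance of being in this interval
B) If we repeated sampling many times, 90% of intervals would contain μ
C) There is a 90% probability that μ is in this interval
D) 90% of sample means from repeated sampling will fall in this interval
B

A) Wrong — x̄ is observed and sits in the interval by construction.
B) Correct — this is the frequentist long-run coverage interpretation.
C) Wrong — μ is fixed; the randomness lives in the interval, not in μ.
D) Wrong — coverage applies to intervals containing μ, not to future x̄ values.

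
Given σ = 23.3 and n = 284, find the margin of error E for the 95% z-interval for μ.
Margin of error = 2.71

Margin of error = z* · σ/√n
= 1.960 · 23.3/√284
= 1.960 · 23.3/16.8523
= 2.71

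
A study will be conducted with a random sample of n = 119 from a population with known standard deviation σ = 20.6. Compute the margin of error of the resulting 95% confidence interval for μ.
Margin of error = 3.70

Margin of error = z* · σ/√n
= 1.960 · 20.6/√119
= 1.960 · 20.6/10.9087
= 3.70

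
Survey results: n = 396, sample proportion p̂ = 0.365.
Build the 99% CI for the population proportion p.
(0.303, 0.427)

Proportion CI:
SE = √(p̂(1-p̂)/n) = √(0.365 · 0.635 / 396) = 0.02419

z* = 2.576
Margin = z* · SE = 2.576 · 0.02419 = 0.0623

CI: 0.365 ± 0.0623 = (0.303, 0.427)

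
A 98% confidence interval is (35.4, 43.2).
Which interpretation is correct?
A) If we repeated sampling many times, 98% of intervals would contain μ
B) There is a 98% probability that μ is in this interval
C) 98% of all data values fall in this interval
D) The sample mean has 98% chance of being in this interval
A

A) Correct — this is the frequentist long-run coverage interpretation.
B) Wrong — μ is fixed; the randomness lives in the interval, not in μ.
C) Wrong — a CI is about the parameter μ, not individual data values.
D) Wrong — x̄ is observed and sits in the interval by construction.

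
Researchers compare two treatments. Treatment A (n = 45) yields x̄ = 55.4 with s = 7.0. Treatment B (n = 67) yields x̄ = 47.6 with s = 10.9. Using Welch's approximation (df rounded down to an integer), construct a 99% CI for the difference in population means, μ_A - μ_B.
(3.36, 12.24)

Difference: x̄₁ - x̄₂ = 7.80
SE = √(s₁²/n₁ + s₂²/n₂) = √(7.0²/45 + 10.9²/67) = 1.6918
df = 109.82 → 109 (Welch–Satterthwaite, rounded down)
t* = 2.622

CI: 7.80 ± 2.622 · 1.6918 = 7.80 ± 4.44 = (3.36, 12.24)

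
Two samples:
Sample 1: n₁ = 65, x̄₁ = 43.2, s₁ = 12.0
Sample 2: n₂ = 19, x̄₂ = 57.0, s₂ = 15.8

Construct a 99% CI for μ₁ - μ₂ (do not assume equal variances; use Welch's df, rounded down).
(-24.76, -2.84)

Difference: x̄₁ - x̄₂ = -13.80
SE = √(s₁²/n₁ + s₂²/n₂) = √(12.0²/65 + 15.8²/19) = 3.9185
df = 24.39 → 24 (Welch–Satterthwaite, rounded down)
t* = 2.797

CI: -13.80 ± 2.797 · 3.9185 = -13.80 ± 10.96 = (-24.76, -2.84)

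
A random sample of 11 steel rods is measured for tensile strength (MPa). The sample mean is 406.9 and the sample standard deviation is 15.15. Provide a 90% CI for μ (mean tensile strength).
(398.62, 415.18)

t-interval (σ unknown):
df = n - 1 = 10
t* = 1.812 for 90% confidence

Margin of error = t* · s/√n = 1.812 · 15.15/√11 = 8.28

CI: (398.62, 415.18)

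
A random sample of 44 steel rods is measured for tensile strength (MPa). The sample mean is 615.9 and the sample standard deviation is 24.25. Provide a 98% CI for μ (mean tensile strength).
(607.07, 624.73)

t-interval (σ unknown):
df = n - 1 = 43
t* = 2.416 for 98% confidence

Margin of error = t* · s/√n = 2.416 · 24.25/√44 = 8.83

CI: (607.07, 624.73)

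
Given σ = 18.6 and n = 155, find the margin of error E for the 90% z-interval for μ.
Margin of error = 2.46

Margin of error = z* · σ/√n
= 1.645 · 18.6/√155
= 1.645 · 18.6/12.4499
= 2.46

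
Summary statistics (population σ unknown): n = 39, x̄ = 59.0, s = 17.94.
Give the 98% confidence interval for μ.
(52.02, 65.98)

t-interval (σ unknown):
df = n - 1 = 38
t* = 2.429 for 98% confidence

Margin of error = t* · s/√n = 2.429 · 17.94/√39 = 6.98

CI: (52.02, 65.98)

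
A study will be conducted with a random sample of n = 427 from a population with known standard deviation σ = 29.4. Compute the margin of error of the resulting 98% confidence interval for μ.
Margin of error = 3.31

Margin of error = z* · σ/√n
= 2.326 · 29.4/√427
= 2.326 · 29.4/20.6640
= 3.31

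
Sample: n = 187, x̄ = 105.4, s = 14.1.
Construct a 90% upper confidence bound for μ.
μ ≤ 106.73

Upper bound (one-sided):
t* = 1.286 (one-sided for 90%)
Upper bound = x̄ + t* · s/√n = 105.4 + 1.286 · 14.1/√187 = 106.73

We are 90% confident that μ ≤ 106.73.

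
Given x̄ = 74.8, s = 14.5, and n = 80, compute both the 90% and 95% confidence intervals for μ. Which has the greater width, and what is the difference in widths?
95% CI is wider by 1.05

df = 79
90% CI: t* = 1.664, (72.10, 77.50), width = 2 · t* · s/√n = 5.40
95% CI: t* = 1.990, (71.57, 78.03), width = 2 · t* · s/√n = 6.45

The 95% CI is wider by 6.45 - 5.40 = 1.05.
Higher confidence requires a wider interval.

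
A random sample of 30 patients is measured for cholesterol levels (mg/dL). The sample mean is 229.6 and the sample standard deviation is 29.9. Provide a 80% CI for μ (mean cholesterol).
(222.44, 236.76)

t-interval (σ unknown):
df = n - 1 = 29
t* = 1.311 for 80% confidence

Margin of error = t* · s/√n = 1.311 · 29.9/√30 = 7.16

CI: (222.44, 236.76)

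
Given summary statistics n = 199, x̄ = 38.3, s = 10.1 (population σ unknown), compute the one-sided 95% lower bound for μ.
μ ≥ 37.12

Lower bound (one-sided):
t* = 1.653 (one-sided for 95%)
Lower bound = x̄ - t* · s/√n = 38.3 - 1.653 · 10.1/√199 = 37.12

We are 95% confident that μ ≥ 37.12.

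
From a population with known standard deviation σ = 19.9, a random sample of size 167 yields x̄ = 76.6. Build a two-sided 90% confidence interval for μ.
(74.07, 79.13)

z-interval (σ known):
z* = 1.645 for 90% confidence

Margin of error = z* · σ/√n = 1.645 · 19.9/√167 = 2.53

CI: (76.6 - 2.53, 76.6 + 2.53) = (74.07, 79.13)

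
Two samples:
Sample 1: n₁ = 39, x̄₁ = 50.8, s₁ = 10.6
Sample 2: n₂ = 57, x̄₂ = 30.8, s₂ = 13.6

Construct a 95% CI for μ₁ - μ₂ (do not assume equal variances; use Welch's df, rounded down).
(15.08, 24.92)

Difference: x̄₁ - x̄₂ = 20.00
SE = √(s₁²/n₁ + s₂²/n₂) = √(10.6²/39 + 13.6²/57) = 2.4751
df = 92.33 → 92 (Welch–Satterthwaite, rounded down)
t* = 1.986

CI: 20.00 ± 1.986 · 2.4751 = 20.00 ± 4.92 = (15.08, 24.92)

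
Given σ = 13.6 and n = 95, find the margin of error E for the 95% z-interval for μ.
Margin of error = 2.73

Margin of error = z* · σ/√n
= 1.960 · 13.6/√95
= 1.960 · 13.6/9.7468
= 2.73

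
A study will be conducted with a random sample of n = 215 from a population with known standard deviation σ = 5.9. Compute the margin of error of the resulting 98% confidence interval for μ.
Margin of error = 0.94

Margin of error = z* · σ/√n
= 2.326 · 5.9/√215
= 2.326 · 5.9/14.6629
= 0.94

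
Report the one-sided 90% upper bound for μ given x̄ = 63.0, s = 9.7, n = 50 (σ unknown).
μ ≤ 64.78

Upper bound (one-sided):
t* = 1.299 (one-sided for 90%)
Upper bound = x̄ + t* · s/√n = 63.0 + 1.299 · 9.7/√50 = 64.78

We are 90% confident that μ ≤ 64.78.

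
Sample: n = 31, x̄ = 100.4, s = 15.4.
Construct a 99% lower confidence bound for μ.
μ ≥ 93.60

Lower bound (one-sided):
t* = 2.457 (one-sided for 99%)
Lower bound = x̄ - t* · s/√n = 100.4 - 2.457 · 15.4/√31 = 93.60

We are 99% confident that μ ≥ 93.60.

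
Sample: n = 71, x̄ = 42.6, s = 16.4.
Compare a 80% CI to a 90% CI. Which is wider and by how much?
90% CI is wider by 1.45

df = 70
80% CI: t* = 1.294, (40.08, 45.12), width = 2 · t* · s/√n = 5.04
90% CI: t* = 1.667, (39.36, 45.84), width = 2 · t* · s/√n = 6.49

The 90% CI is wider by 6.49 - 5.04 = 1.45.
Higher confidence requires a wider interval.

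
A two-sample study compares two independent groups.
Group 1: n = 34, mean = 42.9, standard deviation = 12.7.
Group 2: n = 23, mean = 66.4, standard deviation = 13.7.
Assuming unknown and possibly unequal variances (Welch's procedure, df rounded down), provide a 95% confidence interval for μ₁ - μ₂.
(-30.74, -16.26)

Difference: x̄₁ - x̄₂ = -23.50
SE = √(s₁²/n₁ + s₂²/n₂) = √(12.7²/34 + 13.7²/23) = 3.5922
df = 44.90 → 44 (Welch–Satterthwaite, rounded down)
t* = 2.015

CI: -23.50 ± 2.015 · 3.5922 = -23.50 ± 7.24 = (-30.74, -16.26)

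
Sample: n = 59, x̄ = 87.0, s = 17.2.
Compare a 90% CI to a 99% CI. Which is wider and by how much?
99% CI is wider by 4.44

df = 58
90% CI: t* = 1.672, (83.26, 90.74), width = 2 · t* · s/√n = 7.49
99% CI: t* = 2.663, (81.04, 92.96), width = 2 · t* · s/√n = 11.93

The 99% CI is wider by 11.93 - 7.49 = 4.44.
Higher confidence requires a wider interval.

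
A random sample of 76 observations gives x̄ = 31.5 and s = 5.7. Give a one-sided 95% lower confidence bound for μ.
μ ≥ 30.41

Lower bound (one-sided):
t* = 1.665 (one-sided for 95%)
Lower bound = x̄ - t* · s/√n = 31.5 - 1.665 · 5.7/√76 = 30.41

We are 95% confident that μ ≥ 30.41.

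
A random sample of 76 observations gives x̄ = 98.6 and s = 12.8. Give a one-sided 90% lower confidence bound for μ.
μ ≥ 96.70

Lower bound (one-sided):
t* = 1.293 (one-sided for 90%)
Lower bound = x̄ - t* · s/√n = 98.6 - 1.293 · 12.8/√76 = 96.70

We are 90% confident that μ ≥ 96.70.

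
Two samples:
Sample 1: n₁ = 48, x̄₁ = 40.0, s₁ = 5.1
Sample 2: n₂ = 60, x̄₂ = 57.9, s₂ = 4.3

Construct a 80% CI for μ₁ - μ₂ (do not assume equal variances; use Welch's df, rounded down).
(-19.09, -16.71)

Difference: x̄₁ - x̄₂ = -17.90
SE = √(s₁²/n₁ + s₂²/n₂) = √(5.1²/48 + 4.3²/60) = 0.9220
df = 91.96 → 91 (Welch–Satterthwaite, rounded down)
t* = 1.291

CI: -17.90 ± 1.291 · 0.9220 = -17.90 ± 1.19 = (-19.09, -16.71)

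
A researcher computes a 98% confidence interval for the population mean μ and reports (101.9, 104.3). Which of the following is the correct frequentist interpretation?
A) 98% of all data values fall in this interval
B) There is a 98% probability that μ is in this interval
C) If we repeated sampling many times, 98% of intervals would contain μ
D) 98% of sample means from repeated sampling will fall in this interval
C

A) Wrong — a CI is about the parameter μ, not individual data values.
B) Wrong — μ is fixed; the randomness lives in the interval, not in μ.
C) Correct — this is the frequentist long-run coverage interpretation.
D) Wrong — coverage applies to intervals containing μ, not to future x̄ values.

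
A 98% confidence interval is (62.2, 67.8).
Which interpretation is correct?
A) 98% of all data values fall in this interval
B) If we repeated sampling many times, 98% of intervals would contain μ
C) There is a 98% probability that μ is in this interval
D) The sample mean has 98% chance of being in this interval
B

A) Wrong — a CI is about the parameter μ, not individual data values.
B) Correct — this is the frequentist long-run coverage interpretation.
C) Wrong — μ is fixed; the randomness lives in the interval, not in μ.
D) Wrong — x̄ is observed and sits in the interval by construction.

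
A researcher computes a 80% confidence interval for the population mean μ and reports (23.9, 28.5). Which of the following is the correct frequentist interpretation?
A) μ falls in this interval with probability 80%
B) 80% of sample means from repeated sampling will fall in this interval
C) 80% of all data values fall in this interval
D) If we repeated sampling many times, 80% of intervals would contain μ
D

A) Wrong — μ is fixed; the randomness lives in the interval, not in μ.
B) Wrong — coverage applies to intervals containing μ, not to future x̄ values.
C) Wrong — a CI is about the parameter μ, not individual data values.
D) Correct — this is the frequentist long-run coverage interpretation.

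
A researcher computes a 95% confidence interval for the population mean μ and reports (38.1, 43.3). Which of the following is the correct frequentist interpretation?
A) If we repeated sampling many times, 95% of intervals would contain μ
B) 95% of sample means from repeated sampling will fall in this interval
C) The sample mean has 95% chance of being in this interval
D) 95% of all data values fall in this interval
A

A) Correct — this is the frequentist long-run coverage interpretation.
B) Wrong — coverage applies to intervals containing μ, not to future x̄ values.
C) Wrong — x̄ is observed and sits in the interval by construction.
D) Wrong — a CI is about the parameter μ, not individual data values.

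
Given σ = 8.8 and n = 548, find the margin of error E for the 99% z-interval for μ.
Margin of error = 0.97

Margin of error = z* · σ/√n
= 2.576 · 8.8/√548
= 2.576 · 8.8/23.4094
= 0.97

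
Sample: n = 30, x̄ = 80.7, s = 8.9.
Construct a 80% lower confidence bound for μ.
μ ≥ 79.31

Lower bound (one-sided):
t* = 0.854 (one-sided for 80%)
Lower bound = x̄ - t* · s/√n = 80.7 - 0.854 · 8.9/√30 = 79.31

We are 80% confident that μ ≥ 79.31.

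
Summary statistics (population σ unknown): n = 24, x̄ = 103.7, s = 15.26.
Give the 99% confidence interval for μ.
(94.96, 112.44)

t-interval (σ unknown):
df = n - 1 = 23
t* = 2.807 for 99% confidence

Margin of error = t* · s/√n = 2.807 · 15.26/√24 = 8.74

CI: (94.96, 112.44)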